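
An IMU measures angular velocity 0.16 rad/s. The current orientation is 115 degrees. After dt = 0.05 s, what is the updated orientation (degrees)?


delta_theta = w * dt = 0.16 * 0.05 = 0.008 rad
= 0.4584 deg
theta_new = 115 + 0.4584 = 115.4584 deg


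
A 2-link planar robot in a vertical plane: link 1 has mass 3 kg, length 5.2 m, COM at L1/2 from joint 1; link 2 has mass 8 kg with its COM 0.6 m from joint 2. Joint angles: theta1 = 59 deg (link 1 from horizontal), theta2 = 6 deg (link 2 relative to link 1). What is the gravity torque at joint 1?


Horizontal distance from joint 1 to link-1 COM:
  x_c1 = (L1/2)*cos(t1) = 2.6 * 0.515 = 1.3391 m
Horizontal distance from joint 1 to link-2 COM:
  x_c2 = L1*cos(t1) + Lc2*cos(t1+t2)
       = 5.2*0.515 + 0.6*0.4226 = 2.9318 m
tau1 = m1*g*x_c1 + m2*g*x_c2
     = 3*9.81*1.3391 + 8*9.81*2.9318
     = 39.4097 + 230.0852
     = 269.4949 Nm


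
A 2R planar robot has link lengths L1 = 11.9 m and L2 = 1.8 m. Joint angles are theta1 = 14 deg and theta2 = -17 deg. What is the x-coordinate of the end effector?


Convert angles to radians: theta1 = 0.2443, theta2 = -0.2967
x = L1*cos(theta1) + L2*cos(theta1+theta2)
x = 11.5465 + 1.7975
x = 13.3441


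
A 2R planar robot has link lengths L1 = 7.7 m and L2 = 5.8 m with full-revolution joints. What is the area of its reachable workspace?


r_max = L1 + L2 = 13.5 m
r_min = |L1 - L2| = 1.9 m
Area = pi*(r_max^2 - r_min^2)
= pi*(182.25 - 3.61)
= pi * 178.64
= 561.2141 m^2


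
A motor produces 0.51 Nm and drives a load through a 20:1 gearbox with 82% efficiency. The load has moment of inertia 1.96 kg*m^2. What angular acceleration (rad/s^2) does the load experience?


tau_out = tau_motor * N * eta
= 0.51 * 20 * 0.82 = 8.364 Nm
alpha = tau_out / I = 8.364 / 1.96
= 4.2673 rad/s^2


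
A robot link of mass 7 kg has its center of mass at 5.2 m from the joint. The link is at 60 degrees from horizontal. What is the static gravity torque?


tau = m*g*L*cos(angle)
= 7 * 9.81 * 5.2 * cos(60 deg)
= 7 * 9.81 * 5.2 * 0.5
= 178.542 Nm


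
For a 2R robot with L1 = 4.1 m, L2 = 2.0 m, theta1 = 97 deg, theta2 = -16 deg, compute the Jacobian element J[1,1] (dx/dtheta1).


J[1,1] = -L1*sin(t1) - L2*sin(t1+t2)
= -4.1*sin(97) - 2.0*sin(81)
= -6.0448


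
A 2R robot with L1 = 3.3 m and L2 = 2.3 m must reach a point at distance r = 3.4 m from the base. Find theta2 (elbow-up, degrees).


cos(theta2) = (r^2 - L1^2 - L2^2) / (2*L1*L2)
cos(theta2) = (11.56 - 10.89 - 5.29) / 15.18
cos(theta2) = -0.304348
theta2 = 107.7189 degrees


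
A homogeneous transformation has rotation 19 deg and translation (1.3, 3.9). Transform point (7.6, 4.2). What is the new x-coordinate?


x' = cos(theta)*px - sin(theta)*py + tx
= 0.9455*7.6 - 0.3256*4.2 + 1.3
= 7.1186


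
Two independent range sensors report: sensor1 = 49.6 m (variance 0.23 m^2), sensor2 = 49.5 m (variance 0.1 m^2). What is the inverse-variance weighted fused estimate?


w1 = (1/var1) / (1/var1 + 1/var2)
   = 4.3478 / (4.3478 + 10.0) = 0.303
w2 = 1 - w1 = 0.697
fused = w1*s1 + w2*s2 = 15.0303 + 34.5
= 49.5303 m


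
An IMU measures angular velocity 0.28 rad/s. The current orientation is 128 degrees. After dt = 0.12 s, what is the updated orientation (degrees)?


delta_theta = w * dt = 0.28 * 0.12 = 0.0336 rad
= 1.9251 deg
theta_new = 128 + 1.9251 = 129.9251 deg


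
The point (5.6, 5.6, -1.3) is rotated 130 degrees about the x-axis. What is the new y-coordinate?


Rotation about x-axis: y' = y*cos(theta) - z*sin(theta)
= 5.6 * -0.6428 - -1.3 * 0.766
= -2.6038


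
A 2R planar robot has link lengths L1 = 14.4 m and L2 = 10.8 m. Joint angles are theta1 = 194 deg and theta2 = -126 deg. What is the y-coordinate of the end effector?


Convert angles to radians: theta1 = 3.3859, theta2 = -2.1991
y = L1*sin(theta1) + L2*sin(theta1+theta2)
y = -3.4837 + 10.0136
y = 6.5299


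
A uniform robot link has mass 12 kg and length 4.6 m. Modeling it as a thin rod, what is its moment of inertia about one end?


I = (1/3) * m * L^2
= (1/3) * 12 * 4.6^2
= 0.333333 * 12 * 21.16
= 84.64 kg*m^2


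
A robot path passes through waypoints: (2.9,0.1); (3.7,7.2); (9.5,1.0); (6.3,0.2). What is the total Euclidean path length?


Segment lengths:
  seg1 = sqrt((0.8)^2 + (7.1)^2) = 7.1449
  seg2 = sqrt((5.8)^2 + (-6.2)^2) = 8.49
  seg3 = sqrt((-3.2)^2 + (-0.8)^2) = 3.2985
Total = 18.9334


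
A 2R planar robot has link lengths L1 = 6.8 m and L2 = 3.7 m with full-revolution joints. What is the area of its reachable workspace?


r_max = L1 + L2 = 10.5 m
r_min = |L1 - L2| = 3.1 m
Area = pi*(r_max^2 - r_min^2)
= pi*(110.25 - 9.61)
= pi * 100.64
= 316.1699 m^2


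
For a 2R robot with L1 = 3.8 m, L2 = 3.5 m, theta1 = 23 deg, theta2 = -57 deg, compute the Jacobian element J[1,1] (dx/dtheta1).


J[1,1] = -L1*sin(t1) - L2*sin(t1+t2)
= -3.8*sin(23) - 3.5*sin(-34)
= 0.4724


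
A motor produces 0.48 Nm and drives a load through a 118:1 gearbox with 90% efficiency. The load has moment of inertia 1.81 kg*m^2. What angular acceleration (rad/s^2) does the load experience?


tau_out = tau_motor * N * eta
= 0.48 * 118 * 0.9 = 50.976 Nm
alpha = tau_out / I = 50.976 / 1.81
= 28.1635 rad/s^2


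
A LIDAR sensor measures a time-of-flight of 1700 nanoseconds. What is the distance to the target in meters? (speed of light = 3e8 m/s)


tof = 1700 ns = 1.7e-06 s
dist = c * tof / 2
= 3e8 * 1.7e-06 / 2
= 255.0 m


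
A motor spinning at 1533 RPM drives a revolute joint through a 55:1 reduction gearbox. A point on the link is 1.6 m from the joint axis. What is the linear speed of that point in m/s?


omega_motor = 1533 * 2*pi/60 = 160.5354 rad/s
omega_joint = omega_motor / 55 = 2.9188 rad/s
v = omega_joint * r = 2.9188 * 1.6
= 4.6701 m/s


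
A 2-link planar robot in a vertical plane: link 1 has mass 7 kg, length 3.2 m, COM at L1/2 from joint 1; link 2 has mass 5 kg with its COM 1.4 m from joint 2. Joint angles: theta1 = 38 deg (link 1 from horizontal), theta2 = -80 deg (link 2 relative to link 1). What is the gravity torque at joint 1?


Horizontal distance from joint 1 to link-1 COM:
  x_c1 = (L1/2)*cos(t1) = 1.6 * 0.788 = 1.2608 m
Horizontal distance from joint 1 to link-2 COM:
  x_c2 = L1*cos(t1) + Lc2*cos(t1+t2)
       = 3.2*0.788 + 1.4*0.7431 = 3.562 m
tau1 = m1*g*x_c1 + m2*g*x_c2
     = 7*9.81*1.2608 + 5*9.81*3.562
     = 86.5803 + 174.7179
     = 261.2982 Nm


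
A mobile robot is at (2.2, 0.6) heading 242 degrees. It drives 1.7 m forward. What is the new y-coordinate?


y_new = y0 + d*sin(theta)
= 0.6 + 1.7*sin(242)
= 0.6 + -1.501
= -0.901


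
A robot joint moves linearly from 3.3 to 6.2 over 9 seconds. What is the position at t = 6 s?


s = t/T = 6/9 = 0.6667
p(t) = p0 + (pf-p0)*s
= 3.3 + (6.2 - 3.3) * 0.6667
= 5.2333


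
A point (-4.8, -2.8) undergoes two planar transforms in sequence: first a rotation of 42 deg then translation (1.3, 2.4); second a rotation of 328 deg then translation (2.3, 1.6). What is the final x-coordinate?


After transform 1:
x1 = cos(42)*-4.8 - sin(42)*-2.8 + 1.3 = -0.3935
y1 = sin(42)*-4.8 + cos(42)*-2.8 + 2.4 = -2.8926
After transform 2:
x2 = cos(328)*-0.3935 - sin(328)*-2.8926 + 2.3
= 0.4334


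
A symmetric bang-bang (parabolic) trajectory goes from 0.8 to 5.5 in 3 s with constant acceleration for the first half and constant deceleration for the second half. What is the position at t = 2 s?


Symmetric rest-to-rest: each phase covers (pf-p0)/2 in time T/2. 0.5*a*(T/2)^2 = (pf-p0)/2 => a = 4*(pf-p0)/T^2
a = 4*(5.5-0.8)/3^2 = 2.0889
t = 2 is in the deceleration phase (t > T/2).
p = pf - 0.5*a*(T-t)^2 = 5.5 - 0.5*2.0889*1^2
= 4.4556


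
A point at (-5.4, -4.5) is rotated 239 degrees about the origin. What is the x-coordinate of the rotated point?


x' = x*cos(theta) - y*sin(theta)
cos(239 deg) = -0.515, sin(239 deg) = -0.8572
x' = -5.4 * -0.515 - -4.5 * -0.8572
= 2.7812 - 3.8573
= -1.076


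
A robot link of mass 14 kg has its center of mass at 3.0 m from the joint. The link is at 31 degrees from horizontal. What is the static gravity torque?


tau = m*g*L*cos(angle)
= 14 * 9.81 * 3.0 * cos(31 deg)
= 14 * 9.81 * 3.0 * 0.8572
= 353.1701 Nm


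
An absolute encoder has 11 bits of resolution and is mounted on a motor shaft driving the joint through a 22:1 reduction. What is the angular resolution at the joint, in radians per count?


counts = 2^11 = 2048
effective counts at joint = 2048 * 22 = 45056
resolution = 2*pi / 45056
= 1.3945e-04 rad/count


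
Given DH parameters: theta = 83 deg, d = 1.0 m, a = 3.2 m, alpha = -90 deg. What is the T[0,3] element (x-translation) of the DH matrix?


T[0,3] = a * cos(theta)
= 3.2 * cos(83 deg)
= 3.2 * 0.1219
= 0.39


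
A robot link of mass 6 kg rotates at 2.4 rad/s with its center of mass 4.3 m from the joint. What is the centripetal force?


F = m * omega^2 * r
= 6 * 2.4^2 * 4.3
= 6 * 5.76 * 4.3
= 148.608 N


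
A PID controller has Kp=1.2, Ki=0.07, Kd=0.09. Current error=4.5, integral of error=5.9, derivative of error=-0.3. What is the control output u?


u = Kp*e + Ki*int(e) + Kd*de/dt
= 1.2*4.5 + 0.07*5.9 + 0.09*(-0.3)
= 5.4 + 0.413 + -0.027
= 5.786


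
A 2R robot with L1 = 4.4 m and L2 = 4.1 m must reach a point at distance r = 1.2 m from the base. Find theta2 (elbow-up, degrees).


cos(theta2) = (r^2 - L1^2 - L2^2) / (2*L1*L2)
cos(theta2) = (1.44 - 19.36 - 16.81) / 36.08
cos(theta2) = -0.962583
theta2 = 164.277 degrees


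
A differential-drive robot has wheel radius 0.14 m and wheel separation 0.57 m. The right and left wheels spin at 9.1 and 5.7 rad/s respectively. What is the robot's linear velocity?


vR = r*wR = 0.14*9.1 = 1.274 m/s
vL = r*wL = 0.14*5.7 = 0.798 m/s
v = (vR+vL)/2 = 1.036 m/s
omega = (vR-vL)/L = 0.8351 rad/s
linear velocity = 1.036 m/s


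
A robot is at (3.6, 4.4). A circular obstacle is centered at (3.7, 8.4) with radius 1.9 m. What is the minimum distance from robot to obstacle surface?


center_dist = sqrt((3.6-3.7)^2 + (4.4-8.4)^2)
= sqrt(0.01 + 16.0)
= 4.0012
min_dist = center_dist - radius = 4.0012 - 1.9 = 2.1012 m


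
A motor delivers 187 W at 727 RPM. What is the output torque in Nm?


omega = 727 * 2*pi/60 = 76.1313 rad/s
tau = P / omega = 187 / 76.1313
= 2.4563 Nm


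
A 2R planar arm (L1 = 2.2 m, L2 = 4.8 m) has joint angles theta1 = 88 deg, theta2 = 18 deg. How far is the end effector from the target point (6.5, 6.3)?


End effector via forward kinematics:
x = L1*cos(t1) + L2*cos(t1+t2) = -1.2463
y = L1*sin(t1) + L2*sin(t1+t2) = 6.8127
Distance to target:
d = sqrt((6.5 - -1.2463)^2 + (6.3 - 6.8127)^2)
= sqrt(60.0049 + 0.2629)
= 7.7632 m


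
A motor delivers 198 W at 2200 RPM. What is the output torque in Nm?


omega = 2200 * 2*pi/60 = 230.3835 rad/s
tau = P / omega = 198 / 230.3835
= 0.8594 Nm


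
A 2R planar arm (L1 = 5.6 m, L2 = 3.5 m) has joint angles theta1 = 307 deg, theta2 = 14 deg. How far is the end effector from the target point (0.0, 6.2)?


End effector via forward kinematics:
x = L1*cos(t1) + L2*cos(t1+t2) = 6.0902
y = L1*sin(t1) + L2*sin(t1+t2) = -6.675
Distance to target:
d = sqrt((0.0 - 6.0902)^2 + (6.2 - -6.675)^2)
= sqrt(37.0902 + 165.7651)
= 14.2427 m


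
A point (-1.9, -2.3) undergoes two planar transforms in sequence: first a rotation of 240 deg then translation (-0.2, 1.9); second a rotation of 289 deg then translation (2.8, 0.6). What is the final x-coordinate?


After transform 1:
x1 = cos(240)*-1.9 - sin(240)*-2.3 + -0.2 = -1.2419
y1 = sin(240)*-1.9 + cos(240)*-2.3 + 1.9 = 4.6954
After transform 2:
x2 = cos(289)*-1.2419 - sin(289)*4.6954 + 2.8
= 6.8353


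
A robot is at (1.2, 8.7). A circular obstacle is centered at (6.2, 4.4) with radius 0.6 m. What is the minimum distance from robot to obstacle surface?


center_dist = sqrt((1.2-6.2)^2 + (8.7-4.4)^2)
= sqrt(25.0 + 18.49)
= 6.5947
min_dist = center_dist - radius = 6.5947 - 0.6 = 5.9947 m


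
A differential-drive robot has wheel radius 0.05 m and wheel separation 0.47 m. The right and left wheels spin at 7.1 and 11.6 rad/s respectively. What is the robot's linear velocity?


vR = r*wR = 0.05*7.1 = 0.355 m/s
vL = r*wL = 0.05*11.6 = 0.58 m/s
v = (vR+vL)/2 = 0.4675 m/s
omega = (vR-vL)/L = -0.4787 rad/s
linear velocity = 0.4675 m/s


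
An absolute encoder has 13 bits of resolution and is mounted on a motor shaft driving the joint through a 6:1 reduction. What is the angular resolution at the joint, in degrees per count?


counts = 2^13 = 8192
effective counts at joint = 8192 * 6 = 49152
resolution = 360 / 49152
= 0.0073 deg/count


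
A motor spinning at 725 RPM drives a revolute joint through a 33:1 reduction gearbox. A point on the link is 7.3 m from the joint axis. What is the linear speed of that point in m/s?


omega_motor = 725 * 2*pi/60 = 75.9218 rad/s
omega_joint = omega_motor / 33 = 2.3007 rad/s
v = omega_joint * r = 2.3007 * 7.3
= 16.7948 m/s


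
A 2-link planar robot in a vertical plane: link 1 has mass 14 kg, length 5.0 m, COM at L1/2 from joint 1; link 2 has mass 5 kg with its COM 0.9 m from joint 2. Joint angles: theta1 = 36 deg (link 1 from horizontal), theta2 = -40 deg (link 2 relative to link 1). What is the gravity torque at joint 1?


Horizontal distance from joint 1 to link-1 COM:
  x_c1 = (L1/2)*cos(t1) = 2.5 * 0.809 = 2.0225 m
Horizontal distance from joint 1 to link-2 COM:
  x_c2 = L1*cos(t1) + Lc2*cos(t1+t2)
       = 5.0*0.809 + 0.9*0.9976 = 4.9429 m
tau1 = m1*g*x_c1 + m2*g*x_c2
     = 14*9.81*2.0225 + 5*9.81*4.9429
     = 277.776 + 242.4489
     = 520.2249 Nm


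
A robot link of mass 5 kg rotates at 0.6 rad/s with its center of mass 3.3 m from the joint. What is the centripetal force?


F = m * omega^2 * r
= 5 * 0.6^2 * 3.3
= 5 * 0.36 * 3.3
= 5.94 N


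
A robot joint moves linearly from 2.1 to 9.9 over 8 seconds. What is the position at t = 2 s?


s = t/T = 2/8 = 0.25
p(t) = p0 + (pf-p0)*s
= 2.1 + (9.9 - 2.1) * 0.25
= 4.05


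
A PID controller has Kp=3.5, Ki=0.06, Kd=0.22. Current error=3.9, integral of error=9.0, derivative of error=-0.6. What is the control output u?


u = Kp*e + Ki*int(e) + Kd*de/dt
= 3.5*3.9 + 0.06*9.0 + 0.22*(-0.6)
= 13.65 + 0.54 + -0.132
= 14.058


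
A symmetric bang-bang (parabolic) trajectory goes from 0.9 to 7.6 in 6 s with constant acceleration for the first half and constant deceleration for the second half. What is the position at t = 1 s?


Symmetric rest-to-rest: each phase covers (pf-p0)/2 in time T/2. 0.5*a*(T/2)^2 = (pf-p0)/2 => a = 4*(pf-p0)/T^2
a = 4*(7.6-0.9)/6^2 = 0.7444
t = 1 is in the acceleration phase (t <= T/2).
p = p0 + 0.5*a*t^2 = 0.9 + 0.5*0.7444*1^2
= 1.2722


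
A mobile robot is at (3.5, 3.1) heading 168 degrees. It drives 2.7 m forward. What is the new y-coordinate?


y_new = y0 + d*sin(theta)
= 3.1 + 2.7*sin(168)
= 3.1 + 0.5614
= 3.6614


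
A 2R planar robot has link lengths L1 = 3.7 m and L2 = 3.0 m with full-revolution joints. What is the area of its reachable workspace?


r_max = L1 + L2 = 6.7 m
r_min = |L1 - L2| = 0.7 m
Area = pi*(r_max^2 - r_min^2)
= pi*(44.89 - 0.49)
= pi * 44.4
= 139.4867 m^2


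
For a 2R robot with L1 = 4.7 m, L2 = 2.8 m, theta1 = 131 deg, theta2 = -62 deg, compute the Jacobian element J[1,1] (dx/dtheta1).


J[1,1] = -L1*sin(t1) - L2*sin(t1+t2)
= -4.7*sin(131) - 2.8*sin(69)
= -6.1612


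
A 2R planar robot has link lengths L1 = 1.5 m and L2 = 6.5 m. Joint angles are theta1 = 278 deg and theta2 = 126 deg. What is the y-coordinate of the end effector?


Convert angles to radians: theta1 = 4.852, theta2 = 2.1991
y = L1*sin(theta1) + L2*sin(theta1+theta2)
y = -1.4854 + 4.5153
y = 3.0299


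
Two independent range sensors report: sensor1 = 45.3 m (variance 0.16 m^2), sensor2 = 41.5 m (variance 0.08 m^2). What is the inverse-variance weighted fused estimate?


w1 = (1/var1) / (1/var1 + 1/var2)
   = 6.25 / (6.25 + 12.5) = 0.3333
w2 = 1 - w1 = 0.6667
fused = w1*s1 + w2*s2 = 15.1 + 27.6667
= 42.7667 m


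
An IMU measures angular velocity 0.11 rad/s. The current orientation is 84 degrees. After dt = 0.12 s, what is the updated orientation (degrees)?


delta_theta = w * dt = 0.11 * 0.12 = 0.0132 rad
= 0.7563 deg
theta_new = 84 + 0.7563 = 84.7563 deg


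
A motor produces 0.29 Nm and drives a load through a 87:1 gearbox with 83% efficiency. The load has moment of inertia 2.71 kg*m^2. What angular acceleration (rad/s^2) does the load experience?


tau_out = tau_motor * N * eta
= 0.29 * 87 * 0.83 = 20.9409 Nm
alpha = tau_out / I = 20.9409 / 2.71
= 7.7273 rad/s^2


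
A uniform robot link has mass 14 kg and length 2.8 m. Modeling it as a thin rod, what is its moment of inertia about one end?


I = (1/3) * m * L^2
= (1/3) * 14 * 2.8^2
= 0.333333 * 14 * 7.84
= 36.5867 kg*m^2


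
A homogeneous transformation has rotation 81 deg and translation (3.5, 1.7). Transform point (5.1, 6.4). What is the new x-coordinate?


x' = cos(theta)*px - sin(theta)*py + tx
= 0.1564*5.1 - 0.9877*6.4 + 3.5
= -2.0234


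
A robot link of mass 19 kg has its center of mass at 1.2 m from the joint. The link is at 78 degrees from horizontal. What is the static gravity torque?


tau = m*g*L*cos(angle)
= 19 * 9.81 * 1.2 * cos(78 deg)
= 19 * 9.81 * 1.2 * 0.2079
= 46.5032 Nm


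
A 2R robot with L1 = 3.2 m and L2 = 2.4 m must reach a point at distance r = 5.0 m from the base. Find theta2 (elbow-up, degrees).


cos(theta2) = (r^2 - L1^2 - L2^2) / (2*L1*L2)
cos(theta2) = (25.0 - 10.24 - 5.76) / 15.36
cos(theta2) = 0.585937
theta2 = 54.1308 degrees


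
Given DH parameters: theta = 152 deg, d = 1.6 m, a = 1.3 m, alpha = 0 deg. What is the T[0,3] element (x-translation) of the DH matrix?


T[0,3] = a * cos(theta)
= 1.3 * cos(152 deg)
= 1.3 * -0.8829
= -1.1478


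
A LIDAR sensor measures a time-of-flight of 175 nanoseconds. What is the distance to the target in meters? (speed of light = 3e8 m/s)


tof = 175 ns = 1.75e-07 s
dist = c * tof / 2
= 3e8 * 1.75e-07 / 2
= 26.25 m


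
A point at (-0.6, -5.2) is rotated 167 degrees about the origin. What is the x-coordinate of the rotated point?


x' = x*cos(theta) - y*sin(theta)
cos(167 deg) = -0.9744, sin(167 deg) = 0.225
x' = -0.6 * -0.9744 - -5.2 * 0.225
= 0.5846 - -1.1697
= 1.7544


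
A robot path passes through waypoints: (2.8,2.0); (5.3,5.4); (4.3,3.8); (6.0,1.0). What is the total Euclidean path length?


Segment lengths:
  seg1 = sqrt((2.5)^2 + (3.4)^2) = 4.2202
  seg2 = sqrt((-1.0)^2 + (-1.6)^2) = 1.8868
  seg3 = sqrt((1.7)^2 + (-2.8)^2) = 3.2757
Total = 9.3827


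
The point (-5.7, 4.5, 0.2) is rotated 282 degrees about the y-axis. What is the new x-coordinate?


Rotation about y-axis: x' = x*cos(theta) + z*sin(theta)
= -5.7 * 0.2079 + 0.2 * -0.9781
= -1.3807


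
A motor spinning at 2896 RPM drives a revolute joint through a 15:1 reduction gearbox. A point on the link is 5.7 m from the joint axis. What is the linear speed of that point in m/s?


omega_motor = 2896 * 2*pi/60 = 303.2684 rad/s
omega_joint = omega_motor / 15 = 20.2179 rad/s
v = omega_joint * r = 20.2179 * 5.7
= 115.242 m/s


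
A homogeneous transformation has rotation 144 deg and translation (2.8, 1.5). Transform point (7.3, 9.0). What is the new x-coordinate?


x' = cos(theta)*px - sin(theta)*py + tx
= -0.809*7.3 - 0.5878*9.0 + 2.8
= -8.3959


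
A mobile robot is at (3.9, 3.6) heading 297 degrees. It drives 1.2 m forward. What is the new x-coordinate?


x_new = x0 + d*cos(theta)
= 3.9 + 1.2*cos(297)
= 3.9 + 0.5448
= 4.4448


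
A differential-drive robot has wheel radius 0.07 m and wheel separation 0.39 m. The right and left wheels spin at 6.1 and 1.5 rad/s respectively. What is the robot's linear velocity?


vR = r*wR = 0.07*6.1 = 0.427 m/s
vL = r*wL = 0.07*1.5 = 0.105 m/s
v = (vR+vL)/2 = 0.266 m/s
omega = (vR-vL)/L = 0.8256 rad/s
linear velocity = 0.266 m/s


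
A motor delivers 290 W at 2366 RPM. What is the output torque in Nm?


omega = 2366 * 2*pi/60 = 247.7669 rad/s
tau = P / omega = 290 / 247.7669
= 1.1705 Nm


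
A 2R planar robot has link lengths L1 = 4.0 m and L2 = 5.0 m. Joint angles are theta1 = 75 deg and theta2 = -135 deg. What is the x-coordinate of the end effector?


Convert angles to radians: theta1 = 1.309, theta2 = -2.3562
x = L1*cos(theta1) + L2*cos(theta1+theta2)
x = 1.0353 + 2.5
x = 3.5353


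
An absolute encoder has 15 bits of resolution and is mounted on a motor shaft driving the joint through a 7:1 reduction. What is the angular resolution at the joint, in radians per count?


counts = 2^15 = 32768
effective counts at joint = 32768 * 7 = 229376
resolution = 2*pi / 229376
= 2.7393e-05 rad/count


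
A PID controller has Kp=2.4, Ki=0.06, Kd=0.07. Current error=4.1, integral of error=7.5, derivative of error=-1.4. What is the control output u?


u = Kp*e + Ki*int(e) + Kd*de/dt
= 2.4*4.1 + 0.06*7.5 + 0.07*(-1.4)
= 9.84 + 0.45 + -0.098
= 10.192


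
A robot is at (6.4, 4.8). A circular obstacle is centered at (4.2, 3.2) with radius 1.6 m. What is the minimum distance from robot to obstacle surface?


center_dist = sqrt((6.4-4.2)^2 + (4.8-3.2)^2)
= sqrt(4.84 + 2.56)
= 2.7203
min_dist = center_dist - radius = 2.7203 - 1.6 = 1.1203 m


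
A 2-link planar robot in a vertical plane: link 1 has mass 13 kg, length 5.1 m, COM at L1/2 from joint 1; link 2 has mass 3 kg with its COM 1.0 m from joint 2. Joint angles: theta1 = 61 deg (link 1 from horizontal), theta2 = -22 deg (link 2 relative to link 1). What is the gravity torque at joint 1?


Horizontal distance from joint 1 to link-1 COM:
  x_c1 = (L1/2)*cos(t1) = 2.55 * 0.4848 = 1.2363 m
Horizontal distance from joint 1 to link-2 COM:
  x_c2 = L1*cos(t1) + Lc2*cos(t1+t2)
       = 5.1*0.4848 + 1.0*0.7771 = 3.2497 m
tau1 = m1*g*x_c1 + m2*g*x_c2
     = 13*9.81*1.2363 + 3*9.81*3.2497
     = 157.6608 + 95.6379
     = 253.2988 Nm


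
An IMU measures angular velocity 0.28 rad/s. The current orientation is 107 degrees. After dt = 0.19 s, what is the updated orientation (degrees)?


delta_theta = w * dt = 0.28 * 0.19 = 0.0532 rad
= 3.0481 deg
theta_new = 107 + 3.0481 = 110.0481 deg


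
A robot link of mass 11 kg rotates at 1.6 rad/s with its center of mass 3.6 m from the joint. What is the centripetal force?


F = m * omega^2 * r
= 11 * 1.6^2 * 3.6
= 11 * 2.56 * 3.6
= 101.376 N


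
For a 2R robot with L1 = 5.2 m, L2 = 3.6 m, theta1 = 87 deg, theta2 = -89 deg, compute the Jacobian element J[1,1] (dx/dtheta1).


J[1,1] = -L1*sin(t1) - L2*sin(t1+t2)
= -5.2*sin(87) - 3.6*sin(-2)
= -5.0672


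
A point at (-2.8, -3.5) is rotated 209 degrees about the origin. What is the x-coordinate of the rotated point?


x' = x*cos(theta) - y*sin(theta)
cos(209 deg) = -0.8746, sin(209 deg) = -0.4848
x' = -2.8 * -0.8746 - -3.5 * -0.4848
= 2.4489 - 1.6968
= 0.7521


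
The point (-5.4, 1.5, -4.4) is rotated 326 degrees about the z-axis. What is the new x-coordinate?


Rotation about z-axis: x' = x*cos(theta) - y*sin(theta)
= -5.4 * 0.829 - 1.5 * -0.5592
= -3.638


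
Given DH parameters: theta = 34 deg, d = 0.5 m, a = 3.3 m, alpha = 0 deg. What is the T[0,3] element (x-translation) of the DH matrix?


T[0,3] = a * cos(theta)
= 3.3 * cos(34 deg)
= 3.3 * 0.829
= 2.7358


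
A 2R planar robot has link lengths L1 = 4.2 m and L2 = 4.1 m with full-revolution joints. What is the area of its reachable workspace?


r_max = L1 + L2 = 8.3 m
r_min = |L1 - L2| = 0.1 m
Area = pi*(r_max^2 - r_min^2)
= pi*(68.89 - 0.01)
= pi * 68.88
= 216.3929 m^2


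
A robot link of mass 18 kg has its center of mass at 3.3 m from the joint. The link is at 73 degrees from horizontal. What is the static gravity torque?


tau = m*g*L*cos(angle)
= 18 * 9.81 * 3.3 * cos(73 deg)
= 18 * 9.81 * 3.3 * 0.2924
= 170.3691 Nm


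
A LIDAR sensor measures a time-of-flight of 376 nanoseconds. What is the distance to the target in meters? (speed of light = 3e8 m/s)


tof = 376 ns = 3.76e-07 s
dist = c * tof / 2
= 3e8 * 3.76e-07 / 2
= 56.4 m


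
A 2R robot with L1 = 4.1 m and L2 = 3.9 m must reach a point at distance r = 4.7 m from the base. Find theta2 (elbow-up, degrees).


cos(theta2) = (r^2 - L1^2 - L2^2) / (2*L1*L2)
cos(theta2) = (22.09 - 16.81 - 15.21) / 31.98
cos(theta2) = -0.310507
theta2 = 108.0898 degrees


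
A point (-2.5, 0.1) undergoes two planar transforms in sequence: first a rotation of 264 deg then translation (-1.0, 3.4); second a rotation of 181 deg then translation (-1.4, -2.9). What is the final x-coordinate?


After transform 1:
x1 = cos(264)*-2.5 - sin(264)*0.1 + -1.0 = -0.6392
y1 = sin(264)*-2.5 + cos(264)*0.1 + 3.4 = 5.8759
After transform 2:
x2 = cos(181)*-0.6392 - sin(181)*5.8759 + -1.4
= -0.6583


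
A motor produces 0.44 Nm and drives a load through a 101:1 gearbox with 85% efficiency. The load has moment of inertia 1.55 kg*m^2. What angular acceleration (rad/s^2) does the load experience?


tau_out = tau_motor * N * eta
= 0.44 * 101 * 0.85 = 37.774 Nm
alpha = tau_out / I = 37.774 / 1.55
= 24.3703 rad/s^2


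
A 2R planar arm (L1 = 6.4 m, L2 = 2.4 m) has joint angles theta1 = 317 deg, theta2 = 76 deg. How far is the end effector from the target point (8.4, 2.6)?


End effector via forward kinematics:
x = L1*cos(t1) + L2*cos(t1+t2) = 6.6935
y = L1*sin(t1) + L2*sin(t1+t2) = -3.0577
Distance to target:
d = sqrt((8.4 - 6.6935)^2 + (2.6 - -3.0577)^2)
= sqrt(2.9122 + 32.0091)
= 5.9094 m


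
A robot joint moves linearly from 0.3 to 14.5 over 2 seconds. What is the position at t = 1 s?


s = t/T = 1/2 = 0.5
p(t) = p0 + (pf-p0)*s
= 0.3 + (14.5 - 0.3) * 0.5
= 7.4


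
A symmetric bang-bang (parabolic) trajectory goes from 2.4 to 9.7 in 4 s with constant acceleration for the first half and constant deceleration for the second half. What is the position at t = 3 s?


Symmetric rest-to-rest: each phase covers (pf-p0)/2 in time T/2. 0.5*a*(T/2)^2 = (pf-p0)/2 => a = 4*(pf-p0)/T^2
a = 4*(9.7-2.4)/4^2 = 1.825
t = 3 is in the deceleration phase (t > T/2).
p = pf - 0.5*a*(T-t)^2 = 9.7 - 0.5*1.825*1^2
= 8.7875


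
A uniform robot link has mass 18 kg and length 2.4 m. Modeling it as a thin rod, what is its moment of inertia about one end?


I = (1/3) * m * L^2
= (1/3) * 18 * 2.4^2
= 0.333333 * 18 * 5.76
= 34.56 kg*m^2


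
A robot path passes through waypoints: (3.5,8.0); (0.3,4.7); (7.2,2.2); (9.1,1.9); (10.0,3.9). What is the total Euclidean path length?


Segment lengths:
  seg1 = sqrt((-3.2)^2 + (-3.3)^2) = 4.5967
  seg2 = sqrt((6.9)^2 + (-2.5)^2) = 7.3389
  seg3 = sqrt((1.9)^2 + (-0.3)^2) = 1.9235
  seg4 = sqrt((0.9)^2 + (2.0)^2) = 2.1932
Total = 16.0524


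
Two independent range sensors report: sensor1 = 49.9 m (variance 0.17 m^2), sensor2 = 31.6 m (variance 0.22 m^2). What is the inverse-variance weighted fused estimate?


w1 = (1/var1) / (1/var1 + 1/var2)
   = 5.8824 / (5.8824 + 4.5455) = 0.5641
w2 = 1 - w1 = 0.4359
fused = w1*s1 + w2*s2 = 28.1487 + 13.7744
= 41.9231 m


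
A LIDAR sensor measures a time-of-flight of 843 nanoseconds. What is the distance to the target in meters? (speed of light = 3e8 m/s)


tof = 843 ns = 8.43e-07 s
dist = c * tof / 2
= 3e8 * 8.43e-07 / 2
= 126.45 m


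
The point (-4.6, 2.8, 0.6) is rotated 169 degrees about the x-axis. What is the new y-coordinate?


Rotation about x-axis: y' = y*cos(theta) - z*sin(theta)
= 2.8 * -0.9816 - 0.6 * 0.1908
= -2.863


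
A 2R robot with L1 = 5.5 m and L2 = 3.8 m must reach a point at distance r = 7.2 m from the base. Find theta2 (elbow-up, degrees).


cos(theta2) = (r^2 - L1^2 - L2^2) / (2*L1*L2)
cos(theta2) = (51.84 - 30.25 - 14.44) / 41.8
cos(theta2) = 0.171053
theta2 = 80.151 degrees


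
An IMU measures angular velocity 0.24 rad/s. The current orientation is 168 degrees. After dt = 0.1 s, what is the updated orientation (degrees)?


delta_theta = w * dt = 0.24 * 0.1 = 0.024 rad
= 1.3751 deg
theta_new = 168 + 1.3751 = 169.3751 deg


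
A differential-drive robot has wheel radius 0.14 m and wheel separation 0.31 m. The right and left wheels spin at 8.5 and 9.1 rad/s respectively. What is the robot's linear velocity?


vR = r*wR = 0.14*8.5 = 1.19 m/s
vL = r*wL = 0.14*9.1 = 1.274 m/s
v = (vR+vL)/2 = 1.232 m/s
omega = (vR-vL)/L = -0.271 rad/s
linear velocity = 1.232 m/s


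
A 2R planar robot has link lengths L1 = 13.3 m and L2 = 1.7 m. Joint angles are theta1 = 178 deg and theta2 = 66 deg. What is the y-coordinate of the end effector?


Convert angles to radians: theta1 = 3.1067, theta2 = 1.1519
y = L1*sin(theta1) + L2*sin(theta1+theta2)
y = 0.4642 + -1.5279
y = -1.0638


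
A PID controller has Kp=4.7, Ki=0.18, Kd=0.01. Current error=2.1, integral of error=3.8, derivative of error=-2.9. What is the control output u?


u = Kp*e + Ki*int(e) + Kd*de/dt
= 4.7*2.1 + 0.18*3.8 + 0.01*(-2.9)
= 9.87 + 0.684 + -0.029
= 10.525


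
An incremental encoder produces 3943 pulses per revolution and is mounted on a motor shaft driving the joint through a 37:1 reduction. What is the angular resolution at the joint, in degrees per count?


counts per rev = 3943
effective counts at joint = 3943 * 37 = 145891
resolution = 360 / 145891
= 0.0025 deg/count


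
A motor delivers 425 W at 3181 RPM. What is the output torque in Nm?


omega = 3181 * 2*pi/60 = 333.1135 rad/s
tau = P / omega = 425 / 333.1135
= 1.2758 Nm


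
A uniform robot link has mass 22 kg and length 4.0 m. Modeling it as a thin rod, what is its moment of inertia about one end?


I = (1/3) * m * L^2
= (1/3) * 22 * 4.0^2
= 0.333333 * 22 * 16.0
= 117.3333 kg*m^2


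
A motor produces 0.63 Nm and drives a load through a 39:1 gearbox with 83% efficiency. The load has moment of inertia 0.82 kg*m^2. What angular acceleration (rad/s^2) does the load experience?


tau_out = tau_motor * N * eta
= 0.63 * 39 * 0.83 = 20.3931 Nm
alpha = tau_out / I = 20.3931 / 0.82
= 24.8696 rad/s^2


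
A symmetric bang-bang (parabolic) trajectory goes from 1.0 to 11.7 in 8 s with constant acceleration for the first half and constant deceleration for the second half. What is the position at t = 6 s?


Symmetric rest-to-rest: each phase covers (pf-p0)/2 in time T/2. 0.5*a*(T/2)^2 = (pf-p0)/2 => a = 4*(pf-p0)/T^2
a = 4*(11.7-1.0)/8^2 = 0.6687
t = 6 is in the deceleration phase (t > T/2).
p = pf - 0.5*a*(T-t)^2 = 11.7 - 0.5*0.6687*2^2
= 10.3625


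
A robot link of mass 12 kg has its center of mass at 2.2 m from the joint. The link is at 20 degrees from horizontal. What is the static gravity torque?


tau = m*g*L*cos(angle)
= 12 * 9.81 * 2.2 * cos(20 deg)
= 12 * 9.81 * 2.2 * 0.9397
= 243.3654 Nm


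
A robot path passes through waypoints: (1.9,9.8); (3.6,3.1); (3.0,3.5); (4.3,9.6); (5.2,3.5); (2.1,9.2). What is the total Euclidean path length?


Segment lengths:
  seg1 = sqrt((1.7)^2 + (-6.7)^2) = 6.9123
  seg2 = sqrt((-0.6)^2 + (0.4)^2) = 0.7211
  seg3 = sqrt((1.3)^2 + (6.1)^2) = 6.237
  seg4 = sqrt((0.9)^2 + (-6.1)^2) = 6.166
  seg5 = sqrt((-3.1)^2 + (5.7)^2) = 6.4885
Total = 26.5249


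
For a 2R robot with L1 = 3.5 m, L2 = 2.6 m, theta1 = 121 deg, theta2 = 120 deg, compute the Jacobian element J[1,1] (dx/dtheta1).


J[1,1] = -L1*sin(t1) - L2*sin(t1+t2)
= -3.5*sin(121) - 2.6*sin(241)
= -0.7261


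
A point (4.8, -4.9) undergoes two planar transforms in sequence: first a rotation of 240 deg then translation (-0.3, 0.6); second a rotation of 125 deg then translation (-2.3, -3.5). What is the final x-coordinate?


After transform 1:
x1 = cos(240)*4.8 - sin(240)*-4.9 + -0.3 = -6.9435
y1 = sin(240)*4.8 + cos(240)*-4.9 + 0.6 = -1.1069
After transform 2:
x2 = cos(125)*-6.9435 - sin(125)*-1.1069 + -2.3
= 2.5894


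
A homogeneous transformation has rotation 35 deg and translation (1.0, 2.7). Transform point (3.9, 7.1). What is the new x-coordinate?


x' = cos(theta)*px - sin(theta)*py + tx
= 0.8192*3.9 - 0.5736*7.1 + 1.0
= 0.1223


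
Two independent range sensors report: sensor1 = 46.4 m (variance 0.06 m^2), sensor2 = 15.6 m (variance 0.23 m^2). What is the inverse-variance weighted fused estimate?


w1 = (1/var1) / (1/var1 + 1/var2)
   = 16.6667 / (16.6667 + 4.3478) = 0.7931
w2 = 1 - w1 = 0.2069
fused = w1*s1 + w2*s2 = 36.8 + 3.2276
= 40.0276 m


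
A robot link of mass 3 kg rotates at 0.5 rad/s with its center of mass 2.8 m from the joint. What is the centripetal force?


F = m * omega^2 * r
= 3 * 0.5^2 * 2.8
= 3 * 0.25 * 2.8
= 2.1 N


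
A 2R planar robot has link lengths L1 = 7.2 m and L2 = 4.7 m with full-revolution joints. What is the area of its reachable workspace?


r_max = L1 + L2 = 11.9 m
r_min = |L1 - L2| = 2.5 m
Area = pi*(r_max^2 - r_min^2)
= pi*(141.61 - 6.25)
= pi * 135.36
= 425.246 m^2


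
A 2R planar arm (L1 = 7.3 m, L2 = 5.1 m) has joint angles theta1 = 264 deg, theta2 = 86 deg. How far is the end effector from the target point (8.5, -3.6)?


End effector via forward kinematics:
x = L1*cos(t1) + L2*cos(t1+t2) = 4.2595
y = L1*sin(t1) + L2*sin(t1+t2) = -8.1456
Distance to target:
d = sqrt((8.5 - 4.2595)^2 + (-3.6 - -8.1456)^2)
= sqrt(17.9822 + 20.6626)
= 6.2165 m


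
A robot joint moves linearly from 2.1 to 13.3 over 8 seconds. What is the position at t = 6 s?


s = t/T = 6/8 = 0.75
p(t) = p0 + (pf-p0)*s
= 2.1 + (13.3 - 2.1) * 0.75
= 10.5


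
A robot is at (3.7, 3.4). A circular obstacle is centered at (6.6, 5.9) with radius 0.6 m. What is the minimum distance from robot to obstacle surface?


center_dist = sqrt((3.7-6.6)^2 + (3.4-5.9)^2)
= sqrt(8.41 + 6.25)
= 3.8288
min_dist = center_dist - radius = 3.8288 - 0.6 = 3.2288 m


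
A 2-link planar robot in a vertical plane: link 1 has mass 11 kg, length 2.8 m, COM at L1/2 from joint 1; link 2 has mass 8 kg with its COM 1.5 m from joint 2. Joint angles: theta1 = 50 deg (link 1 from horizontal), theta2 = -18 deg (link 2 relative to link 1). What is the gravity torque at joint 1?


Horizontal distance from joint 1 to link-1 COM:
  x_c1 = (L1/2)*cos(t1) = 1.4 * 0.6428 = 0.8999 m
Horizontal distance from joint 1 to link-2 COM:
  x_c2 = L1*cos(t1) + Lc2*cos(t1+t2)
       = 2.8*0.6428 + 1.5*0.848 = 3.0719 m
tau1 = m1*g*x_c1 + m2*g*x_c2
     = 11*9.81*0.8999 + 8*9.81*3.0719
     = 97.1085 + 241.0809
     = 338.1894 Nm


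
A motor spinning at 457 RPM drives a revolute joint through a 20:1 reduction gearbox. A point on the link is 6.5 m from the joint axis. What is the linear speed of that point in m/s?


omega_motor = 457 * 2*pi/60 = 47.8569 rad/s
omega_joint = omega_motor / 20 = 2.3928 rad/s
v = omega_joint * r = 2.3928 * 6.5
= 15.5535 m/s


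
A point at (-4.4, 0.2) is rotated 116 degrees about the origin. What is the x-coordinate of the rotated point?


x' = x*cos(theta) - y*sin(theta)
cos(116 deg) = -0.4384, sin(116 deg) = 0.8988
x' = -4.4 * -0.4384 - 0.2 * 0.8988
= 1.9288 - 0.1798
= 1.7491


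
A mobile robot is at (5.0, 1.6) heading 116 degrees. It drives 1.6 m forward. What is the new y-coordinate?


y_new = y0 + d*sin(theta)
= 1.6 + 1.6*sin(116)
= 1.6 + 1.4381
= 3.0381


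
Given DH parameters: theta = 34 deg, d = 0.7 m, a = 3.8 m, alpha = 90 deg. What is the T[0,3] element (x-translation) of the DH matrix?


T[0,3] = a * cos(theta)
= 3.8 * cos(34 deg)
= 3.8 * 0.829
= 3.1503


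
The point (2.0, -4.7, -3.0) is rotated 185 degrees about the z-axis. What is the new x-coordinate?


Rotation about z-axis: x' = x*cos(theta) - y*sin(theta)
= 2.0 * -0.9962 - -4.7 * -0.0872
= -2.402


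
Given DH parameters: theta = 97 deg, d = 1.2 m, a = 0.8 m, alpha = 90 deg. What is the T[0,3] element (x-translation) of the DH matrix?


T[0,3] = a * cos(theta)
= 0.8 * cos(97 deg)
= 0.8 * -0.1219
= -0.0975


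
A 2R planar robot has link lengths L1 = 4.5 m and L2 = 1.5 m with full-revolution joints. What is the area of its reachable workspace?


r_max = L1 + L2 = 6.0 m
r_min = |L1 - L2| = 3.0 m
Area = pi*(r_max^2 - r_min^2)
= pi*(36.0 - 9.0)
= pi * 27.0
= 84.823 m^2


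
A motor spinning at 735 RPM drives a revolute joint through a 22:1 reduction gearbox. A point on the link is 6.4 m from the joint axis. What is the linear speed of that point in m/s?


omega_motor = 735 * 2*pi/60 = 76.969 rad/s
omega_joint = omega_motor / 22 = 3.4986 rad/s
v = omega_joint * r = 3.4986 * 6.4
= 22.391 m/s


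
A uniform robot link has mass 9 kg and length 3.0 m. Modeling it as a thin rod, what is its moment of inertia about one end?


I = (1/3) * m * L^2
= (1/3) * 9 * 3.0^2
= 0.333333 * 9 * 9.0
= 27.0 kg*m^2


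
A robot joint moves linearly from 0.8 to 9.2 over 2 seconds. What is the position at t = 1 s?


s = t/T = 1/2 = 0.5
p(t) = p0 + (pf-p0)*s
= 0.8 + (9.2 - 0.8) * 0.5
= 5.0


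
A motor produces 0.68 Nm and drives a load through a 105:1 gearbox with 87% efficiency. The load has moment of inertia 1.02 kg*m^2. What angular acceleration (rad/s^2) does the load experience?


tau_out = tau_motor * N * eta
= 0.68 * 105 * 0.87 = 62.118 Nm
alpha = tau_out / I = 62.118 / 1.02
= 60.9 rad/s^2


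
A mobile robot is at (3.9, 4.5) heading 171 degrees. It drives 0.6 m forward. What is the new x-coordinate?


x_new = x0 + d*cos(theta)
= 3.9 + 0.6*cos(171)
= 3.9 + -0.5926
= 3.3074


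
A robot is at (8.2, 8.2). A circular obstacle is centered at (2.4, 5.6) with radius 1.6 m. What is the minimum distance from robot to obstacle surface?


center_dist = sqrt((8.2-2.4)^2 + (8.2-5.6)^2)
= sqrt(33.64 + 6.76)
= 6.3561
min_dist = center_dist - radius = 6.3561 - 1.6 = 4.7561 m


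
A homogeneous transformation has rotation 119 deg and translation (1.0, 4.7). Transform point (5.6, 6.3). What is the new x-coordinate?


x' = cos(theta)*px - sin(theta)*py + tx
= -0.4848*5.6 - 0.8746*6.3 + 1.0
= -7.225


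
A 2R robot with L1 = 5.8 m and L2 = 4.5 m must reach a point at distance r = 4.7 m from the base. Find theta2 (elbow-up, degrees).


cos(theta2) = (r^2 - L1^2 - L2^2) / (2*L1*L2)
cos(theta2) = (22.09 - 33.64 - 20.25) / 52.2
cos(theta2) = -0.609195
theta2 = 127.5313 degrees


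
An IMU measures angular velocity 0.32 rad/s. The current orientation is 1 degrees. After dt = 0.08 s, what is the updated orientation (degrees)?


delta_theta = w * dt = 0.32 * 0.08 = 0.0256 rad
= 1.4668 deg
theta_new = 1 + 1.4668 = 2.4668 deg


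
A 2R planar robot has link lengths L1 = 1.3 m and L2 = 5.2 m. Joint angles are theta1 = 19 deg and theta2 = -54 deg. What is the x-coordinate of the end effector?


Convert angles to radians: theta1 = 0.3316, theta2 = -0.9425
x = L1*cos(theta1) + L2*cos(theta1+theta2)
x = 1.2292 + 4.2596
x = 5.4888


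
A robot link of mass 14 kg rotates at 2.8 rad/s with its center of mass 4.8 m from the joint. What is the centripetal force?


F = m * omega^2 * r
= 14 * 2.8^2 * 4.8
= 14 * 7.84 * 4.8
= 526.848 N


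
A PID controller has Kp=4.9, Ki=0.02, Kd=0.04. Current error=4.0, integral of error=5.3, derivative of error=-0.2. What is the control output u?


u = Kp*e + Ki*int(e) + Kd*de/dt
= 4.9*4.0 + 0.02*5.3 + 0.04*(-0.2)
= 19.6 + 0.106 + -0.008
= 19.698


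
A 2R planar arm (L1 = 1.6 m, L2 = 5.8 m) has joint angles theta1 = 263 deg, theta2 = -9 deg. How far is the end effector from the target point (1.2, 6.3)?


End effector via forward kinematics:
x = L1*cos(t1) + L2*cos(t1+t2) = -1.7937
y = L1*sin(t1) + L2*sin(t1+t2) = -7.1634
Distance to target:
d = sqrt((1.2 - -1.7937)^2 + (6.3 - -7.1634)^2)
= sqrt(8.9622 + 181.2629)
= 13.7922 m


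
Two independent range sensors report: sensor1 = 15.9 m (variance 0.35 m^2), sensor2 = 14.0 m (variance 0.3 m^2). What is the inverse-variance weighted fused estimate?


w1 = (1/var1) / (1/var1 + 1/var2)
   = 2.8571 / (2.8571 + 3.3333) = 0.4615
w2 = 1 - w1 = 0.5385
fused = w1*s1 + w2*s2 = 7.3385 + 7.5385
= 14.8769 m


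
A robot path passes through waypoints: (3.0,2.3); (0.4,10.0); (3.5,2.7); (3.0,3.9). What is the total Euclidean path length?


Segment lengths:
  seg1 = sqrt((-2.6)^2 + (7.7)^2) = 8.1271
  seg2 = sqrt((3.1)^2 + (-7.3)^2) = 7.931
  seg3 = sqrt((-0.5)^2 + (1.2)^2) = 1.3
Total = 17.3581
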